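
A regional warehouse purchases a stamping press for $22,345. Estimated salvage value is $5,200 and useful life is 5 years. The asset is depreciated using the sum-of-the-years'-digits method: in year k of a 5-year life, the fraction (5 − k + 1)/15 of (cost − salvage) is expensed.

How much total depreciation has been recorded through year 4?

Depreciable base = $22,345 − $5,200 = $17,145.
Sum of the years' digits = 5+4+3+2+1 = 15.
Year 1: $17,145 × 5/15 = $5,715. Book value $16,630.
Year 2: $17,145 × 4/15 = $4,572. Book value $12,058.
Year 3: $17,145 × 3/15 = $3,429. Book value $8,629.
Year 4: $17,145 × 2/15 = $2,286. Book value $6,343.
Accumulated through year 4 = $22,345 − $6,343 = $16,002.

$16,002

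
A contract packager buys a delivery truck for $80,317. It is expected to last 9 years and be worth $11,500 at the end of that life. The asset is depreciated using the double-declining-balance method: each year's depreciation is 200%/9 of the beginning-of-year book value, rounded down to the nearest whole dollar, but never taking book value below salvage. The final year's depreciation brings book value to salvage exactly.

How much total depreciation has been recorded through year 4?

Depreciable base = $80,317 − $11,500 = $68,817.
Year 1: ⌊$80,317 × 200%/9⌋ = $17,848. Book value $62,469.
Year 2: ⌊$62,469 × 200%/9⌋ = $13,882. Book value $48,587.
Year 3: ⌊$48,587 × 200%/9⌋ = $10,797. Book value $37,790.
Year 4: ⌊$37,790 × 200%/9⌋ = $8,397. Book value $29,393.
Accumulated through year 4 = $80,317 − $29,393 = $50,924.

$50,924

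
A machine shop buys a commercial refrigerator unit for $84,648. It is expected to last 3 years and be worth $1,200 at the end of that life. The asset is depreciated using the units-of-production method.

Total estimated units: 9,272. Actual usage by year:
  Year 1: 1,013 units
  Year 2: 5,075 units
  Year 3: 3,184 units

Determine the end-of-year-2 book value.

$29,856

Depreciable base = $84,648 − $1,200 = $83,448.
Rate = $83,448 / 9,272 units = $9 per unit.
Year 1: 1,013 × $9 = $9,117. Book value $75,531.
Year 2: 5,075 × $9 = $45,675. Book value $29,856.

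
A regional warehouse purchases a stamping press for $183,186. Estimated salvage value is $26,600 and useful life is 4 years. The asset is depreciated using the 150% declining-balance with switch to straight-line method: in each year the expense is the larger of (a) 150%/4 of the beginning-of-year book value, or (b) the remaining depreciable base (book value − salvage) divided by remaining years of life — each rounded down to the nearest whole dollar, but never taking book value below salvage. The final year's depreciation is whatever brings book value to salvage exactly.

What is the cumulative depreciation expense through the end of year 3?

Depreciable base = $183,186 − $26,600 = $156,586.
Year 1: DB = ⌊$183,186 × 150%/4⌋ = $68,694; SL = ⌊$156,586/4⌋ = $39,146 → take DB $68,694. Book value $114,492.
Year 2: DB = ⌊$114,492 × 150%/4⌋ = $42,934; SL = ⌊$87,892/3⌋ = $29,297 → take DB $42,934. Book value $71,558.
Year 3: DB = ⌊$71,558 × 150%/4⌋ = $26,834; SL = ⌊$44,958/2⌋ = $22,479 → take DB $26,834. Book value $44,724.
Accumulated through year 3 = $183,186 − $44,724 = $138,462.

$138,462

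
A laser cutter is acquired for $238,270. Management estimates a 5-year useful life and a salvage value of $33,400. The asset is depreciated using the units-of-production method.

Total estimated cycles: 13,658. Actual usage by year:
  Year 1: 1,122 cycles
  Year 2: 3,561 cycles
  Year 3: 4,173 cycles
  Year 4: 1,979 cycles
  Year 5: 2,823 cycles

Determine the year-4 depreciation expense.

Depreciable base = $238,270 − $33,400 = $204,870.
Rate = $204,870 / 13,658 cycles = $15 per cycle.
Year 1: 1,122 × $15 = $16,830. Book value $221,440.
Year 2: 3,561 × $15 = $53,415. Book value $168,025.
Year 3: 4,173 × $15 = $62,595. Book value $105,430.
Year 4: 1,979 × $15 = $29,685. Book value $75,745.

$29,685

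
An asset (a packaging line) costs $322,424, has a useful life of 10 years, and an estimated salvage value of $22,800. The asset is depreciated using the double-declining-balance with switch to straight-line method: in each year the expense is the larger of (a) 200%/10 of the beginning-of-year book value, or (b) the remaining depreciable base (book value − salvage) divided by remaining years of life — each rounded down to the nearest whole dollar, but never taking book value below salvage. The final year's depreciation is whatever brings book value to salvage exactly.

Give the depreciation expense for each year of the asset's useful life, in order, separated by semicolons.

$64,484; $51,588; $41,270; $33,016; $26,413; $21,130; $16,904; $14,939; $14,940; $14,940

Depreciable base = $322,424 − $22,800 = $299,624.
Year 1: DB = ⌊$322,424 × 200%/10⌋ = $64,484; SL = ⌊$299,624/10⌋ = $29,962 → take DB $64,484. Book value $257,940.
Year 2: DB = ⌊$257,940 × 200%/10⌋ = $51,588; SL = ⌊$235,140/9⌋ = $26,126 → take DB $51,588. Book value $206,352.
Year 3: DB = ⌊$206,352 × 200%/10⌋ = $41,270; SL = ⌊$183,552/8⌋ = $22,944 → take DB $41,270. Book value $165,082.
Year 4: DB = ⌊$165,082 × 200%/10⌋ = $33,016; SL = ⌊$142,282/7⌋ = $20,326 → take DB $33,016. Book value $132,066.
Year 5: DB = ⌊$132,066 × 200%/10⌋ = $26,413; SL = ⌊$109,266/6⌋ = $18,211 → take DB $26,413. Book value $105,653.
Year 6: DB = ⌊$105,653 × 200%/10⌋ = $21,130; SL = ⌊$82,853/5⌋ = $16,570 → take DB $21,130. Book value $84,523.
Year 7: DB = ⌊$84,523 × 200%/10⌋ = $16,904; SL = ⌊$61,723/4⌋ = $15,430 → take DB $16,904. Book value $67,619.
Year 8: DB = ⌊$67,619 × 200%/10⌋ = $13,523; SL = ⌊$44,819/3⌋ = $14,939 → take SL $14,939. Book value $52,680.
Year 9: DB = ⌊$52,680 × 200%/10⌋ = $10,536; SL = ⌊$29,880/2⌋ = $14,940 → take SL $14,940. Book value $37,740.
Year 10 (final): $37,740 − $22,800 = $14,940. Book value $22,800.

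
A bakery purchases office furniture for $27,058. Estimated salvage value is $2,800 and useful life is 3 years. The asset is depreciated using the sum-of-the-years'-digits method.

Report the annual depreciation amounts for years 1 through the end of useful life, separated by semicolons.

$12,129; $8,086; $4,043

Depreciable base = $27,058 − $2,800 = $24,258.
Sum of the years' digits = 3+2+1 = 6.
Year 1: $24,258 × 3/6 = $12,129. Book value $14,929.
Year 2: $24,258 × 2/6 = $8,086. Book value $6,843.
Year 3: $24,258 × 1/6 = $4,043. Book value $2,800.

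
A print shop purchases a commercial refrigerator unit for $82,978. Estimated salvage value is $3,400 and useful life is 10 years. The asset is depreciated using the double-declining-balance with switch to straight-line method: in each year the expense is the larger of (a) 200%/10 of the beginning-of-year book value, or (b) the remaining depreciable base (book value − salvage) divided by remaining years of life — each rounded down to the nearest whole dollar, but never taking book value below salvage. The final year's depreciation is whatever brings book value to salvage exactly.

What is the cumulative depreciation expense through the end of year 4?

$48,989

Depreciable base = $82,978 − $3,400 = $79,578.
Year 1: DB = ⌊$82,978 × 200%/10⌋ = $16,595; SL = ⌊$79,578/10⌋ = $7,957 → take DB $16,595. Book value $66,383.
Year 2: DB = ⌊$66,383 × 200%/10⌋ = $13,276; SL = ⌊$62,983/9⌋ = $6,998 → take DB $13,276. Book value $53,107.
Year 3: DB = ⌊$53,107 × 200%/10⌋ = $10,621; SL = ⌊$49,707/8⌋ = $6,213 → take DB $10,621. Book value $42,486.
Year 4: DB = ⌊$42,486 × 200%/10⌋ = $8,497; SL = ⌊$39,086/7⌋ = $5,583 → take DB $8,497. Book value $33,989.
Accumulated through year 4 = $82,978 − $33,989 = $48,989.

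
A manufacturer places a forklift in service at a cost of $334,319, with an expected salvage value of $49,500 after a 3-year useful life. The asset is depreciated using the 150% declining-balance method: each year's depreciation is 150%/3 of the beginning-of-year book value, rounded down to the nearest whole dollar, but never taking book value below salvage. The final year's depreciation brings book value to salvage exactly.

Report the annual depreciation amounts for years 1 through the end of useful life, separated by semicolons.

$167,159; $83,580; $34,080

Depreciable base = $334,319 − $49,500 = $284,819.
Year 1: ⌊$334,319 × 150%/3⌋ = $167,159. Book value $167,160.
Year 2: ⌊$167,160 × 150%/3⌋ = $83,580. Book value $83,580.
Year 3 (final): $83,580 − $49,500 = $34,080. Book value $49,500.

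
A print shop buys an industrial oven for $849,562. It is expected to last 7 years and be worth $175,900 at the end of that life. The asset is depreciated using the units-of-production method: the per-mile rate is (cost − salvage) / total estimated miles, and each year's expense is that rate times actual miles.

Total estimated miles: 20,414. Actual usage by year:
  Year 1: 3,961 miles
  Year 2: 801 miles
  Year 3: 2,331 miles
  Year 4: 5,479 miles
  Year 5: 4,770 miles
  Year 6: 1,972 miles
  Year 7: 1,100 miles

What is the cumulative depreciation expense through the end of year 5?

Depreciable base = $849,562 − $175,900 = $673,662.
Rate = $673,662 / 20,414 miles = $33 per mile.
Year 1: 3,961 × $33 = $130,713. Book value $718,849.
Year 2: 801 × $33 = $26,433. Book value $692,416.
Year 3: 2,331 × $33 = $76,923. Book value $615,493.
Year 4: 5,479 × $33 = $180,807. Book value $434,686.
Year 5: 4,770 × $33 = $157,410. Book value $277,276.
Accumulated through year 5 = $849,562 − $277,276 = $572,286.

$572,286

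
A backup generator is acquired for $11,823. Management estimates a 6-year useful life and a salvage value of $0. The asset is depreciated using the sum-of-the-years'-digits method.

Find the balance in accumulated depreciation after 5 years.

Depreciable base = $11,823 − $0 = $11,823.
Sum of the years' digits = 6+5+4+3+2+1 = 21.
Year 1: $11,823 × 6/21 = $3,378. Book value $8,445.
Year 2: $11,823 × 5/21 = $2,815. Book value $5,630.
Year 3: $11,823 × 4/21 = $2,252. Book value $3,378.
Year 4: $11,823 × 3/21 = $1,689. Book value $1,689.
Year 5: $11,823 × 2/21 = $1,126. Book value $563.
Accumulated through year 5 = $11,823 − $563 = $11,260.

$11,260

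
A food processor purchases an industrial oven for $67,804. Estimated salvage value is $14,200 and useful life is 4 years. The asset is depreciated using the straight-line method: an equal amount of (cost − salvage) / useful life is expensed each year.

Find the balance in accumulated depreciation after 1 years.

Depreciable base = $67,804 − $14,200 = $53,604.
Annual expense = $53,604 / 4 = $13,401.
End of year 1: book value $54,403.
Accumulated through year 1 = $67,804 − $54,403 = $13,401.

$13,401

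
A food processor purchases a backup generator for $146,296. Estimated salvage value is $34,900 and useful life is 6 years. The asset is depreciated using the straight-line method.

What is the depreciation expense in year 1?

$18,566

Depreciable base = $146,296 − $34,900 = $111,396.
Annual expense = $111,396 / 6 = $18,566.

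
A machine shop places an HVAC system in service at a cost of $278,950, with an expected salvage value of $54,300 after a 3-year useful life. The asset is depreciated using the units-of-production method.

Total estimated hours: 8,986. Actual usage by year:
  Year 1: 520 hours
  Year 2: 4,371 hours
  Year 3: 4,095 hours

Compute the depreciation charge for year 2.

Depreciable base = $278,950 − $54,300 = $224,650.
Rate = $224,650 / 8,986 hours = $25 per hour.
Year 1: 520 × $25 = $13,000. Book value $265,950.
Year 2: 4,371 × $25 = $109,275. Book value $156,675.

$109,275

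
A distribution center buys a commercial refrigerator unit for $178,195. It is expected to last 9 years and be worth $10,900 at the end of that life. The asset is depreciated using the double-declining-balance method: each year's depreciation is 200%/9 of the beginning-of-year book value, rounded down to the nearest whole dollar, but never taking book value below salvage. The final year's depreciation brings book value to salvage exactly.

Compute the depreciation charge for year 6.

$11,271

Depreciable base = $178,195 − $10,900 = $167,295.
Year 1: ⌊$178,195 × 200%/9⌋ = $39,598. Book value $138,597.
Year 2: ⌊$138,597 × 200%/9⌋ = $30,799. Book value $107,798.
Year 3: ⌊$107,798 × 200%/9⌋ = $23,955. Book value $83,843.
Year 4: ⌊$83,843 × 200%/9⌋ = $18,631. Book value $65,212.
Year 5: ⌊$65,212 × 200%/9⌋ = $14,491. Book value $50,721.
Year 6: ⌊$50,721 × 200%/9⌋ = $11,271. Book value $39,450.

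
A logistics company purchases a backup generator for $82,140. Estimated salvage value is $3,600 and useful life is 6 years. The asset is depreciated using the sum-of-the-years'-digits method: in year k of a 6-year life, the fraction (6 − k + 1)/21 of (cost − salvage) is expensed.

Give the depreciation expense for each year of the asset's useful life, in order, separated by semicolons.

Depreciable base = $82,140 − $3,600 = $78,540.
Sum of the years' digits = 6+5+4+3+2+1 = 21.
Year 1: $78,540 × 6/21 = $22,440. Book value $59,700.
Year 2: $78,540 × 5/21 = $18,700. Book value $41,000.
Year 3: $78,540 × 4/21 = $14,960. Book value $26,040.
Year 4: $78,540 × 3/21 = $11,220. Book value $14,820.
Year 5: $78,540 × 2/21 = $7,480. Book value $7,340.
Year 6: $78,540 × 1/21 = $3,740. Book value $3,600.

$22,440; $18,700; $14,960; $11,220; $7,480; $3,740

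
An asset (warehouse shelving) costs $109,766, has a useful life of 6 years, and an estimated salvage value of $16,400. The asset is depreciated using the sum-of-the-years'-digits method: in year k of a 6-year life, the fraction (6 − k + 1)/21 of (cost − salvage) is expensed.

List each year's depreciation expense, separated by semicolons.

$26,676; $22,230; $17,784; $13,338; $8,892; $4,446

Depreciable base = $109,766 − $16,400 = $93,366.
Sum of the years' digits = 6+5+4+3+2+1 = 21.
Year 1: $93,366 × 6/21 = $26,676. Book value $83,090.
Year 2: $93,366 × 5/21 = $22,230. Book value $60,860.
Year 3: $93,366 × 4/21 = $17,784. Book value $43,076.
Year 4: $93,366 × 3/21 = $13,338. Book value $29,738.
Year 5: $93,366 × 2/21 = $8,892. Book value $20,846.
Year 6: $93,366 × 1/21 = $4,446. Book value $16,400.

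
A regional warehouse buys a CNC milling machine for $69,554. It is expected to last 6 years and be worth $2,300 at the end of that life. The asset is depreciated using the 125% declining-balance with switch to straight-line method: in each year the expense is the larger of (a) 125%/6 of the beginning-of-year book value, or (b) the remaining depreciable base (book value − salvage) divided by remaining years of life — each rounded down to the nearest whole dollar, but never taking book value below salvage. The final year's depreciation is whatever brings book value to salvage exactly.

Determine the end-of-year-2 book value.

Depreciable base = $69,554 − $2,300 = $67,254.
Year 1: DB = ⌊$69,554 × 125%/6⌋ = $14,490; SL = ⌊$67,254/6⌋ = $11,209 → take DB $14,490. Book value $55,064.
Year 2: DB = ⌊$55,064 × 125%/6⌋ = $11,471; SL = ⌊$52,764/5⌋ = $10,552 → take DB $11,471. Book value $43,593.

$43,593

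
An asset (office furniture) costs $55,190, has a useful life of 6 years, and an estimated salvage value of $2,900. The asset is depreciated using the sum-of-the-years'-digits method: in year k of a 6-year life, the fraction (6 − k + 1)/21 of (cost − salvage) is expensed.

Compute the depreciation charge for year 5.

Depreciable base = $55,190 − $2,900 = $52,290.
Sum of the years' digits = 6+5+4+3+2+1 = 21.
Year 1: $52,290 × 6/21 = $14,940. Book value $40,250.
Year 2: $52,290 × 5/21 = $12,450. Book value $27,800.
Year 3: $52,290 × 4/21 = $9,960. Book value $17,840.
Year 4: $52,290 × 3/21 = $7,470. Book value $10,370.
Year 5: $52,290 × 2/21 = $4,980. Book value $5,390.

$4,980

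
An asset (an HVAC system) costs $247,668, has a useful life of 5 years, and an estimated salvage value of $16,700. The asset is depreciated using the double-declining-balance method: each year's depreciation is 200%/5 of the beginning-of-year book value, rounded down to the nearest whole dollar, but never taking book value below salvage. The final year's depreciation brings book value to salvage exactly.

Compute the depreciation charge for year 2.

$59,440

Depreciable base = $247,668 − $16,700 = $230,968.
Year 1: ⌊$247,668 × 200%/5⌋ = $99,067. Book value $148,601.
Year 2: ⌊$148,601 × 200%/5⌋ = $59,440. Book value $89,161.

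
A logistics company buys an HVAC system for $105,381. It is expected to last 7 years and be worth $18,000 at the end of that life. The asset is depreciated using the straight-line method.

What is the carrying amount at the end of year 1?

$92,898

Depreciable base = $105,381 − $18,000 = $87,381.
Annual expense = $87,381 / 7 = $12,483.
End of year 1: book value $92,898.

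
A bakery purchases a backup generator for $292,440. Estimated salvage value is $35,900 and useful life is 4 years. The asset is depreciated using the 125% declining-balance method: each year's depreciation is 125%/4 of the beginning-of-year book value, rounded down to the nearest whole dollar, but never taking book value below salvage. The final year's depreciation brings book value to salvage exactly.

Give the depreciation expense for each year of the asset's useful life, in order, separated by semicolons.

$91,387; $62,829; $43,195; $59,129

Depreciable base = $292,440 − $35,900 = $256,540.
Year 1: ⌊$292,440 × 125%/4⌋ = $91,387. Book value $201,053.
Year 2: ⌊$201,053 × 125%/4⌋ = $62,829. Book value $138,224.
Year 3: ⌊$138,224 × 125%/4⌋ = $43,195. Book value $95,029.
Year 4 (final): $95,029 − $35,900 = $59,129. Book value $35,900.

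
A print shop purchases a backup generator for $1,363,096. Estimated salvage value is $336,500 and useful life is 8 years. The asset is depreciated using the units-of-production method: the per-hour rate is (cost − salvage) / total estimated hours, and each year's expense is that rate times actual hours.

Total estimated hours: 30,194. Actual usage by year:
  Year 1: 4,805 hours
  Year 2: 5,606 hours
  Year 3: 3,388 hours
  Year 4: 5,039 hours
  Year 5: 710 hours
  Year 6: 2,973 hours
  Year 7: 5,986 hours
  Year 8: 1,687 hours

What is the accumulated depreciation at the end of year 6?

Depreciable base = $1,363,096 − $336,500 = $1,026,596.
Rate = $1,026,596 / 30,194 hours = $34 per hour.
Year 1: 4,805 × $34 = $163,370. Book value $1,199,726.
Year 2: 5,606 × $34 = $190,604. Book value $1,009,122.
Year 3: 3,388 × $34 = $115,192. Book value $893,930.
Year 4: 5,039 × $34 = $171,326. Book value $722,604.
Year 5: 710 × $34 = $24,140. Book value $698,464.
Year 6: 2,973 × $34 = $101,082. Book value $597,382.
Accumulated through year 6 = $1,363,096 − $597,382 = $765,714.

$765,714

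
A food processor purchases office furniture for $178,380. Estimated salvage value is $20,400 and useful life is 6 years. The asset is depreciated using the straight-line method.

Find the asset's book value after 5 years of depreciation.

$46,730

Depreciable base = $178,380 − $20,400 = $157,980.
Annual expense = $157,980 / 6 = $26,330.
End of year 1: book value $152,050.
End of year 2: book value $125,720.
End of year 3: book value $99,390.
End of year 4: book value $73,060.
End of year 5: book value $46,730.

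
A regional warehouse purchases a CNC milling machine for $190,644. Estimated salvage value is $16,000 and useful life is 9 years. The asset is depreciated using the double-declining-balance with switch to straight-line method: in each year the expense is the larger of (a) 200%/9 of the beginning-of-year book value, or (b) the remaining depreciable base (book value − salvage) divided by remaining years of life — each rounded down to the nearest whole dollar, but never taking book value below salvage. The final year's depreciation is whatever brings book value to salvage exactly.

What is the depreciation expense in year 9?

$8,414

Depreciable base = $190,644 − $16,000 = $174,644.
Year 1: DB = ⌊$190,644 × 200%/9⌋ = $42,365; SL = ⌊$174,644/9⌋ = $19,404 → take DB $42,365. Book value $148,279.
Year 2: DB = ⌊$148,279 × 200%/9⌋ = $32,950; SL = ⌊$132,279/8⌋ = $16,534 → take DB $32,950. Book value $115,329.
Year 3: DB = ⌊$115,329 × 200%/9⌋ = $25,628; SL = ⌊$99,329/7⌋ = $14,189 → take DB $25,628. Book value $89,701.
Year 4: DB = ⌊$89,701 × 200%/9⌋ = $19,933; SL = ⌊$73,701/6⌋ = $12,283 → take DB $19,933. Book value $69,768.
Year 5: DB = ⌊$69,768 × 200%/9⌋ = $15,504; SL = ⌊$53,768/5⌋ = $10,753 → take DB $15,504. Book value $54,264.
Year 6: DB = ⌊$54,264 × 200%/9⌋ = $12,058; SL = ⌊$38,264/4⌋ = $9,566 → take DB $12,058. Book value $42,206.
Year 7: DB = ⌊$42,206 × 200%/9⌋ = $9,379; SL = ⌊$26,206/3⌋ = $8,735 → take DB $9,379. Book value $32,827.
Year 8: DB = ⌊$32,827 × 200%/9⌋ = $7,294; SL = ⌊$16,827/2⌋ = $8,413 → take SL $8,413. Book value $24,414.
Year 9 (final): $24,414 − $16,000 = $8,414. Book value $16,000.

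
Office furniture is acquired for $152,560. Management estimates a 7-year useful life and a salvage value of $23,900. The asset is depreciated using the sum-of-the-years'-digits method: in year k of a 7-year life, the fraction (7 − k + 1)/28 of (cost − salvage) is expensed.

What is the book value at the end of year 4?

Depreciable base = $152,560 − $23,900 = $128,660.
Sum of the years' digits = 7+6+5+4+3+2+1 = 28.
Year 1: $128,660 × 7/28 = $32,165. Book value $120,395.
Year 2: $128,660 × 6/28 = $27,570. Book value $92,825.
Year 3: $128,660 × 5/28 = $22,975. Book value $69,850.
Year 4: $128,660 × 4/28 = $18,380. Book value $51,470.

$51,470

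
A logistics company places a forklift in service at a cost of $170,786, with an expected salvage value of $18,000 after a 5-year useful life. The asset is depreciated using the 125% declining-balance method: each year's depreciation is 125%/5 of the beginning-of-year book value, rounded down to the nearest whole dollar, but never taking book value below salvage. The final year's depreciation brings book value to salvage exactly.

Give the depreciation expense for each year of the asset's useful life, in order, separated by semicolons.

Depreciable base = $170,786 − $18,000 = $152,786.
Year 1: ⌊$170,786 × 125%/5⌋ = $42,696. Book value $128,090.
Year 2: ⌊$128,090 × 125%/5⌋ = $32,022. Book value $96,068.
Year 3: ⌊$96,068 × 125%/5⌋ = $24,017. Book value $72,051.
Year 4: ⌊$72,051 × 125%/5⌋ = $18,012. Book value $54,039.
Year 5 (final): $54,039 − $18,000 = $36,039. Book value $18,000.

$42,696; $32,022; $24,017; $18,012; $36,039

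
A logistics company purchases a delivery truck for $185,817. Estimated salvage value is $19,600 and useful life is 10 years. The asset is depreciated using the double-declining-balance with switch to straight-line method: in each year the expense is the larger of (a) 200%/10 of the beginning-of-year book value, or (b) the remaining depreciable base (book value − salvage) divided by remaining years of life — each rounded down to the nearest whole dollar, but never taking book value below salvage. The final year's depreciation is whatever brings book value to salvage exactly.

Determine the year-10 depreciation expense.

Depreciable base = $185,817 − $19,600 = $166,217.
Year 1: DB = ⌊$185,817 × 200%/10⌋ = $37,163; SL = ⌊$166,217/10⌋ = $16,621 → take DB $37,163. Book value $148,654.
Year 2: DB = ⌊$148,654 × 200%/10⌋ = $29,730; SL = ⌊$129,054/9⌋ = $14,339 → take DB $29,730. Book value $118,924.
Year 3: DB = ⌊$118,924 × 200%/10⌋ = $23,784; SL = ⌊$99,324/8⌋ = $12,415 → take DB $23,784. Book value $95,140.
Year 4: DB = ⌊$95,140 × 200%/10⌋ = $19,028; SL = ⌊$75,540/7⌋ = $10,791 → take DB $19,028. Book value $76,112.
Year 5: DB = ⌊$76,112 × 200%/10⌋ = $15,222; SL = ⌊$56,512/6⌋ = $9,418 → take DB $15,222. Book value $60,890.
Year 6: DB = ⌊$60,890 × 200%/10⌋ = $12,178; SL = ⌊$41,290/5⌋ = $8,258 → take DB $12,178. Book value $48,712.
Year 7: DB = ⌊$48,712 × 200%/10⌋ = $9,742; SL = ⌊$29,112/4⌋ = $7,278 → take DB $9,742. Book value $38,970.
Year 8: DB = ⌊$38,970 × 200%/10⌋ = $7,794; SL = ⌊$19,370/3⌋ = $6,456 → take DB $7,794. Book value $31,176.
Year 9: DB = ⌊$31,176 × 200%/10⌋ = $6,235; SL = ⌊$11,576/2⌋ = $5,788 → take DB $6,235. Book value $24,941.
Year 10 (final): $24,941 − $19,600 = $5,341. Book value $19,600.

$5,341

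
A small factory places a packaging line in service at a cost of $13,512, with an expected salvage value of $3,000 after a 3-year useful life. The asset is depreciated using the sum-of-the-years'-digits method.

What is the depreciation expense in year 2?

Depreciable base = $13,512 − $3,000 = $10,512.
Sum of the years' digits = 3+2+1 = 6.
Year 1: $10,512 × 3/6 = $5,256. Book value $8,256.
Year 2: $10,512 × 2/6 = $3,504. Book value $4,752.

$3,504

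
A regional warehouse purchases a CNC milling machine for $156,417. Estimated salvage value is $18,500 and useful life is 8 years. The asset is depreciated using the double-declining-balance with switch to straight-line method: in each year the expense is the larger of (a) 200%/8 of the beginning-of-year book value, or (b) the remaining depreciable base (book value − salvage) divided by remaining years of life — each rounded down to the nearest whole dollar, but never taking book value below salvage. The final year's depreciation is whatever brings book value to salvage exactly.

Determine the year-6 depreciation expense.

$9,279

Depreciable base = $156,417 − $18,500 = $137,917.
Year 1: DB = ⌊$156,417 × 200%/8⌋ = $39,104; SL = ⌊$137,917/8⌋ = $17,239 → take DB $39,104. Book value $117,313.
Year 2: DB = ⌊$117,313 × 200%/8⌋ = $29,328; SL = ⌊$98,813/7⌋ = $14,116 → take DB $29,328. Book value $87,985.
Year 3: DB = ⌊$87,985 × 200%/8⌋ = $21,996; SL = ⌊$69,485/6⌋ = $11,580 → take DB $21,996. Book value $65,989.
Year 4: DB = ⌊$65,989 × 200%/8⌋ = $16,497; SL = ⌊$47,489/5⌋ = $9,497 → take DB $16,497. Book value $49,492.
Year 5: DB = ⌊$49,492 × 200%/8⌋ = $12,373; SL = ⌊$30,992/4⌋ = $7,748 → take DB $12,373. Book value $37,119.
Year 6: DB = ⌊$37,119 × 200%/8⌋ = $9,279; SL = ⌊$18,619/3⌋ = $6,206 → take DB $9,279. Book value $27,840.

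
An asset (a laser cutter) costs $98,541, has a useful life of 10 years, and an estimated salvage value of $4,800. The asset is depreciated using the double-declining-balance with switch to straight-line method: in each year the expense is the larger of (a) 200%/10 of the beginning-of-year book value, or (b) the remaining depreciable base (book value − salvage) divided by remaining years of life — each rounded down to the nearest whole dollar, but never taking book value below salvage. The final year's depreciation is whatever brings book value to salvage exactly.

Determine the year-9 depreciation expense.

Depreciable base = $98,541 − $4,800 = $93,741.
Year 1: DB = ⌊$98,541 × 200%/10⌋ = $19,708; SL = ⌊$93,741/10⌋ = $9,374 → take DB $19,708. Book value $78,833.
Year 2: DB = ⌊$78,833 × 200%/10⌋ = $15,766; SL = ⌊$74,033/9⌋ = $8,225 → take DB $15,766. Book value $63,067.
Year 3: DB = ⌊$63,067 × 200%/10⌋ = $12,613; SL = ⌊$58,267/8⌋ = $7,283 → take DB $12,613. Book value $50,454.
Year 4: DB = ⌊$50,454 × 200%/10⌋ = $10,090; SL = ⌊$45,654/7⌋ = $6,522 → take DB $10,090. Book value $40,364.
Year 5: DB = ⌊$40,364 × 200%/10⌋ = $8,072; SL = ⌊$35,564/6⌋ = $5,927 → take DB $8,072. Book value $32,292.
Year 6: DB = ⌊$32,292 × 200%/10⌋ = $6,458; SL = ⌊$27,492/5⌋ = $5,498 → take DB $6,458. Book value $25,834.
Year 7: DB = ⌊$25,834 × 200%/10⌋ = $5,166; SL = ⌊$21,034/4⌋ = $5,258 → take SL $5,258. Book value $20,576.
Year 8: DB = ⌊$20,576 × 200%/10⌋ = $4,115; SL = ⌊$15,776/3⌋ = $5,258 → take SL $5,258. Book value $15,318.
Year 9: DB = ⌊$15,318 × 200%/10⌋ = $3,063; SL = ⌊$10,518/2⌋ = $5,259 → take SL $5,259. Book value $10,059.

$5,259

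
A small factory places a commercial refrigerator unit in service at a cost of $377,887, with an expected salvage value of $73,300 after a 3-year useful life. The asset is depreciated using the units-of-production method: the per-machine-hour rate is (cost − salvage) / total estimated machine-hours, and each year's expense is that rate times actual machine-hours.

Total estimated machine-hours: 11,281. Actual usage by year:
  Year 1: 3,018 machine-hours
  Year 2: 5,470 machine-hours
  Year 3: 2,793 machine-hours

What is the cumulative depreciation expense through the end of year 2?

$229,176

Depreciable base = $377,887 − $73,300 = $304,587.
Rate = $304,587 / 11,281 machine-hours = $27 per machine-hour.
Year 1: 3,018 × $27 = $81,486. Book value $296,401.
Year 2: 5,470 × $27 = $147,690. Book value $148,711.
Accumulated through year 2 = $377,887 − $148,711 = $229,176.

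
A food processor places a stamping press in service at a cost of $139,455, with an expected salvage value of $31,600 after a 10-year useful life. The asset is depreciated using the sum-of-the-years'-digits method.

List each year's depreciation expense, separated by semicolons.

$19,610; $17,649; $15,688; $13,727; $11,766; $9,805; $7,844; $5,883; $3,922; $1,961

Depreciable base = $139,455 − $31,600 = $107,855.
Sum of the years' digits = 10+9+8+7+6+5+4+3+2+1 = 55.
Year 1: $107,855 × 10/55 = $19,610. Book value $119,845.
Year 2: $107,855 × 9/55 = $17,649. Book value $102,196.
Year 3: $107,855 × 8/55 = $15,688. Book value $86,508.
Year 4: $107,855 × 7/55 = $13,727. Book value $72,781.
Year 5: $107,855 × 6/55 = $11,766. Book value $61,015.
Year 6: $107,855 × 5/55 = $9,805. Book value $51,210.
Year 7: $107,855 × 4/55 = $7,844. Book value $43,366.
Year 8: $107,855 × 3/55 = $5,883. Book value $37,483.
Year 9: $107,855 × 2/55 = $3,922. Book value $33,561.
Year 10: $107,855 × 1/55 = $1,961. Book value $31,600.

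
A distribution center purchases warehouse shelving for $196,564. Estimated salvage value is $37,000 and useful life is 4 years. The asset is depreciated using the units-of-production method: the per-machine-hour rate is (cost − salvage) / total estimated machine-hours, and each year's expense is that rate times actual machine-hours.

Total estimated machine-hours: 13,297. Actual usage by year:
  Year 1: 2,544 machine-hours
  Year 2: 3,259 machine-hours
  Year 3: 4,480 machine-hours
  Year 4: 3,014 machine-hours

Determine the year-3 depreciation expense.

$53,760

Depreciable base = $196,564 − $37,000 = $159,564.
Rate = $159,564 / 13,297 machine-hours = $12 per machine-hour.
Year 1: 2,544 × $12 = $30,528. Book value $166,036.
Year 2: 3,259 × $12 = $39,108. Book value $126,928.
Year 3: 4,480 × $12 = $53,760. Book value $73,168.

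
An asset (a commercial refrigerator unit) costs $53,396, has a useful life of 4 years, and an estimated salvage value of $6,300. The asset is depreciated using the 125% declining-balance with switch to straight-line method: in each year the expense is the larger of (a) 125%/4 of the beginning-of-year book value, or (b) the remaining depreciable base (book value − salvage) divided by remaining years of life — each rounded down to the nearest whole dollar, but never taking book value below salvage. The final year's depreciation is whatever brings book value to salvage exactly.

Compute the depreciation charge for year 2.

$11,471

Depreciable base = $53,396 − $6,300 = $47,096.
Year 1: DB = ⌊$53,396 × 125%/4⌋ = $16,686; SL = ⌊$47,096/4⌋ = $11,774 → take DB $16,686. Book value $36,710.
Year 2: DB = ⌊$36,710 × 125%/4⌋ = $11,471; SL = ⌊$30,410/3⌋ = $10,136 → take DB $11,471. Book value $25,239.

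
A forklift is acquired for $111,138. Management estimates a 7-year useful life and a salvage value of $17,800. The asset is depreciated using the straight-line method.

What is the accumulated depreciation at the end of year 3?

Depreciable base = $111,138 − $17,800 = $93,338.
Annual expense = $93,338 / 7 = $13,334.
End of year 1: book value $97,804.
End of year 2: book value $84,470.
End of year 3: book value $71,136.
Accumulated through year 3 = $111,138 − $71,136 = $40,002.

$40,002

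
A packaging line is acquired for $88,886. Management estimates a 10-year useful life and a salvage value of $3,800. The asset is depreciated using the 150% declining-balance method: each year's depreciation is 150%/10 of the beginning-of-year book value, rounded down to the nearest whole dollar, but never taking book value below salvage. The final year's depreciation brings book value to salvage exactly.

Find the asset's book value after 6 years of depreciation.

Depreciable base = $88,886 − $3,800 = $85,086.
Year 1: ⌊$88,886 × 150%/10⌋ = $13,332. Book value $75,554.
Year 2: ⌊$75,554 × 150%/10⌋ = $11,333. Book value $64,221.
Year 3: ⌊$64,221 × 150%/10⌋ = $9,633. Book value $54,588.
Year 4: ⌊$54,588 × 150%/10⌋ = $8,188. Book value $46,400.
Year 5: ⌊$46,400 × 150%/10⌋ = $6,960. Book value $39,440.
Year 6: ⌊$39,440 × 150%/10⌋ = $5,916. Book value $33,524.

$33,524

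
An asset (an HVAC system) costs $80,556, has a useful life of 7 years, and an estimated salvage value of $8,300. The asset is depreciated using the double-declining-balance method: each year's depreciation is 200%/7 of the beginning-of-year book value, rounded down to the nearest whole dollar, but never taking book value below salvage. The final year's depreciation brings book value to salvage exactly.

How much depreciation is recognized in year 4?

$8,388

Depreciable base = $80,556 − $8,300 = $72,256.
Year 1: ⌊$80,556 × 200%/7⌋ = $23,016. Book value $57,540.
Year 2: ⌊$57,540 × 200%/7⌋ = $16,440. Book value $41,100.
Year 3: ⌊$41,100 × 200%/7⌋ = $11,742. Book value $29,358.
Year 4: ⌊$29,358 × 200%/7⌋ = $8,388. Book value $20,970.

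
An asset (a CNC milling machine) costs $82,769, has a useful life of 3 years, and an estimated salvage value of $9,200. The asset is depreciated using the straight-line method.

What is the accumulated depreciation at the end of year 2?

Depreciable base = $82,769 − $9,200 = $73,569.
Annual expense = $73,569 / 3 = $24,523.
End of year 1: book value $58,246.
End of year 2: book value $33,723.
Accumulated through year 2 = $82,769 − $33,723 = $49,046.

$49,046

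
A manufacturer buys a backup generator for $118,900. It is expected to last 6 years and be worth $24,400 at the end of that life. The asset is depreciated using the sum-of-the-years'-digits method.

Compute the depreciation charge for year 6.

Depreciable base = $118,900 − $24,400 = $94,500.
Sum of the years' digits = 6+5+4+3+2+1 = 21.
Year 1: $94,500 × 6/21 = $27,000. Book value $91,900.
Year 2: $94,500 × 5/21 = $22,500. Book value $69,400.
Year 3: $94,500 × 4/21 = $18,000. Book value $51,400.
Year 4: $94,500 × 3/21 = $13,500. Book value $37,900.
Year 5: $94,500 × 2/21 = $9,000. Book value $28,900.
Year 6: $94,500 × 1/21 = $4,500. Book value $24,400.

$4,500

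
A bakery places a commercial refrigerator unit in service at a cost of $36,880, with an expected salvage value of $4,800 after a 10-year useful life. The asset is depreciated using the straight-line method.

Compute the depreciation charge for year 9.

$3,208

Depreciable base = $36,880 − $4,800 = $32,080.
Annual expense = $32,080 / 10 = $3,208.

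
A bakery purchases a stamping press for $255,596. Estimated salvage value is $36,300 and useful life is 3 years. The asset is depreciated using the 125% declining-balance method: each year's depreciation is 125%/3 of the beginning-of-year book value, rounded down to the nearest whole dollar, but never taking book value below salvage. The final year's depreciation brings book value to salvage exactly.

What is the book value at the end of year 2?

$86,974

Depreciable base = $255,596 − $36,300 = $219,296.
Year 1: ⌊$255,596 × 125%/3⌋ = $106,498. Book value $149,098.
Year 2: ⌊$149,098 × 125%/3⌋ = $62,124. Book value $86,974.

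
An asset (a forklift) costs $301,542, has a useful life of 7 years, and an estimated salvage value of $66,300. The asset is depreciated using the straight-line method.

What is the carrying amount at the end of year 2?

$234,330

Depreciable base = $301,542 − $66,300 = $235,242.
Annual expense = $235,242 / 7 = $33,606.
End of year 1: book value $267,936.
End of year 2: book value $234,330.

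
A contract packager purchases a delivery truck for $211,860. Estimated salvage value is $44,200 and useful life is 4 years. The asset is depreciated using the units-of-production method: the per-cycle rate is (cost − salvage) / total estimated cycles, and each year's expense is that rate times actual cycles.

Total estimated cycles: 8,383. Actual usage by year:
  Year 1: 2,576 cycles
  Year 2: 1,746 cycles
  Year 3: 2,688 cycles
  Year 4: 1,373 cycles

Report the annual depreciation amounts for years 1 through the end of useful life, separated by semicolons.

Depreciable base = $211,860 − $44,200 = $167,660.
Rate = $167,660 / 8,383 cycles = $20 per cycle.
Year 1: 2,576 × $20 = $51,520. Book value $160,340.
Year 2: 1,746 × $20 = $34,920. Book value $125,420.
Year 3: 2,688 × $20 = $53,760. Book value $71,660.
Year 4: 1,373 × $20 = $27,460. Book value $44,200.

$51,520; $34,920; $53,760; $27,460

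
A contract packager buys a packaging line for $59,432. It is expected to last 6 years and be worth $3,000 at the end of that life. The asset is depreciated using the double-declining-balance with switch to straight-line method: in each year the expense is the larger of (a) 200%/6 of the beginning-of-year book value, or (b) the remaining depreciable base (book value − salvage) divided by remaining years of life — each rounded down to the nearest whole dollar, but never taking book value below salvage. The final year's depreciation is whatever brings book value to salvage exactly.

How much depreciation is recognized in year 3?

Depreciable base = $59,432 − $3,000 = $56,432.
Year 1: DB = ⌊$59,432 × 200%/6⌋ = $19,810; SL = ⌊$56,432/6⌋ = $9,405 → take DB $19,810. Book value $39,622.
Year 2: DB = ⌊$39,622 × 200%/6⌋ = $13,207; SL = ⌊$36,622/5⌋ = $7,324 → take DB $13,207. Book value $26,415.
Year 3: DB = ⌊$26,415 × 200%/6⌋ = $8,805; SL = ⌊$23,415/4⌋ = $5,853 → take DB $8,805. Book value $17,610.

$8,805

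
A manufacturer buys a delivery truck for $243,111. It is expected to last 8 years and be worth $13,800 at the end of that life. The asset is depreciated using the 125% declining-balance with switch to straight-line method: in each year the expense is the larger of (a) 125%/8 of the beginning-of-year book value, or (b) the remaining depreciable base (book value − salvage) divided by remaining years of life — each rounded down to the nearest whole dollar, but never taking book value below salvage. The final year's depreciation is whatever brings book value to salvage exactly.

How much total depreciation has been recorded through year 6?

$176,417

Depreciable base = $243,111 − $13,800 = $229,311.
Year 1: DB = ⌊$243,111 × 125%/8⌋ = $37,986; SL = ⌊$229,311/8⌋ = $28,663 → take DB $37,986. Book value $205,125.
Year 2: DB = ⌊$205,125 × 125%/8⌋ = $32,050; SL = ⌊$191,325/7⌋ = $27,332 → take DB $32,050. Book value $173,075.
Year 3: DB = ⌊$173,075 × 125%/8⌋ = $27,042; SL = ⌊$159,275/6⌋ = $26,545 → take DB $27,042. Book value $146,033.
Year 4: DB = ⌊$146,033 × 125%/8⌋ = $22,817; SL = ⌊$132,233/5⌋ = $26,446 → take SL $26,446. Book value $119,587.
Year 5: DB = ⌊$119,587 × 125%/8⌋ = $18,685; SL = ⌊$105,787/4⌋ = $26,446 → take SL $26,446. Book value $93,141.
Year 6: DB = ⌊$93,141 × 125%/8⌋ = $14,553; SL = ⌊$79,341/3⌋ = $26,447 → take SL $26,447. Book value $66,694.
Accumulated through year 6 = $243,111 − $66,694 = $176,417.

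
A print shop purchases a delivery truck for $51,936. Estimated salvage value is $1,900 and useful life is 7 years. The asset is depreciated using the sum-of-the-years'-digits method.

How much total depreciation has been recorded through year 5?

$44,675

Depreciable base = $51,936 − $1,900 = $50,036.
Sum of the years' digits = 7+6+5+4+3+2+1 = 28.
Year 1: $50,036 × 7/28 = $12,509. Book value $39,427.
Year 2: $50,036 × 6/28 = $10,722. Book value $28,705.
Year 3: $50,036 × 5/28 = $8,935. Book value $19,770.
Year 4: $50,036 × 4/28 = $7,148. Book value $12,622.
Year 5: $50,036 × 3/28 = $5,361. Book value $7,261.
Accumulated through year 5 = $51,936 − $7,261 = $44,675.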